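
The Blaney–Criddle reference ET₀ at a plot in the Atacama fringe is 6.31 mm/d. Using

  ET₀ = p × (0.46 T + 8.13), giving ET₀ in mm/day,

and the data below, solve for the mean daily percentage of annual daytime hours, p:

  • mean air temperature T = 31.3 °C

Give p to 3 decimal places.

0.280

p = ET₀ / (0.46 T + 8.13) = 6.31 / (0.46 × 31.3 + 8.13) = 6.31 / 22.528 = 0.2801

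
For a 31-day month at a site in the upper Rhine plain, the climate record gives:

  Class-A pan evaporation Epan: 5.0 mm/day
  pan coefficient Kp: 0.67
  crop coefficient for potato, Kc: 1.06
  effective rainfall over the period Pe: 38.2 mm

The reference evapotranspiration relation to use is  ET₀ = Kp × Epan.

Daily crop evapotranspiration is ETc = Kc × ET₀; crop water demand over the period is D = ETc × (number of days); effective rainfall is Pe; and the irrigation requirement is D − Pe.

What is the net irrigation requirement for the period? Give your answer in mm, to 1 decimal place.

ET₀ = 0.67 × 5.0 = 3.3500 mm/d
ETc = Kc × ET₀ = 1.06 × 3.3500 = 3.5510 mm/d
Crop demand D = ETc × 31 d = 3.5510 × 31 = 110.081 mm
D − Pe = 110.081 − 38.2 = 71.881 mm

71.9 mm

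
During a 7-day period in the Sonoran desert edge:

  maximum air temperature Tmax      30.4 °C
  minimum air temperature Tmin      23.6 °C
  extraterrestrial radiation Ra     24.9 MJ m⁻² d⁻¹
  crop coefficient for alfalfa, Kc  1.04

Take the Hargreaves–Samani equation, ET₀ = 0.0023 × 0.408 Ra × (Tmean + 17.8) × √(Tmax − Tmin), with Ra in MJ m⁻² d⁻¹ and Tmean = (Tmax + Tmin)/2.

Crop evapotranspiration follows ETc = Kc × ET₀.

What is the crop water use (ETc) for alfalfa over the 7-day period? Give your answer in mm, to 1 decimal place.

19.9 mm

Tmean = (30.4 + 23.6)/2 = 27.00 °C
0.408 Ra = 0.408 × 24.9 = 10.1592 mm/d equivalent
ET₀ = 0.0023 × 10.1592 × (27.00 + 17.8) × √6.8 = 0.0023 × 10.1592 × 44.80 × 2.6077 = 2.7298 mm/d
ETc = Kc × ET₀ = 1.04 × 2.7298 = 2.8390 mm/d
Over 7 days: 2.8390 × 7 = 19.873 mm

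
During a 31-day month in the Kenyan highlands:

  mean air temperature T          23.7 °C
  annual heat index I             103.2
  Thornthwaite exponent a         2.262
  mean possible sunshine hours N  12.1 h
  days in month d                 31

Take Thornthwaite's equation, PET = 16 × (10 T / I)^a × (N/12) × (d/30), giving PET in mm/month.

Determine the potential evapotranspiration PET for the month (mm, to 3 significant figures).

109 mm

10T/I = 10 × 23.7 / 103.2 = 2.2965
(10T/I)^a = 2.2965^2.262 = 6.5574
Uncorrected PET = 16 × 6.5574 = 104.918 mm
Correction = (N/12)(d/30) = (12.1/12)(31/30) = 1.0419
PET = 104.918 × 1.0419 = 109.314 mm/month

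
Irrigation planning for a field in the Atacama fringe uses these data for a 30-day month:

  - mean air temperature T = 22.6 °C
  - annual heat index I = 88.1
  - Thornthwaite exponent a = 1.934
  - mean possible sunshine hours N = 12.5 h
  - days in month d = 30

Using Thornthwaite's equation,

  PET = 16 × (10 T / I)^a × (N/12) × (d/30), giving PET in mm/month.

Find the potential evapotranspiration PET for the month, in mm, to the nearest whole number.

10T/I = 10 × 22.6 / 88.1 = 2.5653
(10T/I)^a = 2.5653^1.934 = 6.1841
Uncorrected PET = 16 × 6.1841 = 98.946 mm
Correction = (N/12)(d/30) = (12.5/12)(30/30) = 1.0417
PET = 98.946 × 1.0417 = 103.072 mm/month

103 mm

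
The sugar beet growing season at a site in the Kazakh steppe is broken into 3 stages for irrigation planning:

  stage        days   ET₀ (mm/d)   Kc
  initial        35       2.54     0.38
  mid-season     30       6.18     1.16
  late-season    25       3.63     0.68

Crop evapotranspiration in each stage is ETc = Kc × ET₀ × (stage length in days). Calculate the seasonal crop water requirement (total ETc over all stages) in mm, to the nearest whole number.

initial: 0.38 × 2.54 × 35 = 33.78 mm
mid-season: 1.16 × 6.18 × 30 = 215.06 mm
late-season: 0.68 × 3.63 × 25 = 61.71 mm
Seasonal total = 310.55 mm

311 mm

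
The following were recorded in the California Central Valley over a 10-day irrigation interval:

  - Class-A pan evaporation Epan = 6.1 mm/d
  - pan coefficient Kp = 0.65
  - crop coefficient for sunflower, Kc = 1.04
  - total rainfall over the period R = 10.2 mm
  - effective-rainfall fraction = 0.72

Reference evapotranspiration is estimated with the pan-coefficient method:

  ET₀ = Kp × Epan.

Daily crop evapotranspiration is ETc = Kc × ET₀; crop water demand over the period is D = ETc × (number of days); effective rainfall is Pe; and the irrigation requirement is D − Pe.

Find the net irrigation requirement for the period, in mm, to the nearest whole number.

ET₀ = 0.65 × 6.1 = 3.9650 mm/d
ETc = Kc × ET₀ = 1.04 × 3.9650 = 4.1236 mm/d
Crop demand D = ETc × 10 d = 4.1236 × 10 = 41.236 mm
Pe = 0.72 × 10.2 = 7.344 mm
D − Pe = 41.236 − 7.344 = 33.892 mm

34 mm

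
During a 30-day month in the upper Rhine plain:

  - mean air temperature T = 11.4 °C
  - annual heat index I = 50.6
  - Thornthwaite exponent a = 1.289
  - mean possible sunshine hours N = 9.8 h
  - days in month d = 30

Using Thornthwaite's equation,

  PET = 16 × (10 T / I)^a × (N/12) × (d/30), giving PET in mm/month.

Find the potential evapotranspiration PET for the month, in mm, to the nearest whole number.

10T/I = 10 × 11.4 / 50.6 = 2.2530
(10T/I)^a = 2.2530^1.289 = 2.8491
Uncorrected PET = 16 × 2.8491 = 45.586 mm
Correction = (N/12)(d/30) = (9.8/12)(30/30) = 0.8167
PET = 45.586 × 0.8167 = 37.230 mm/month

37 mm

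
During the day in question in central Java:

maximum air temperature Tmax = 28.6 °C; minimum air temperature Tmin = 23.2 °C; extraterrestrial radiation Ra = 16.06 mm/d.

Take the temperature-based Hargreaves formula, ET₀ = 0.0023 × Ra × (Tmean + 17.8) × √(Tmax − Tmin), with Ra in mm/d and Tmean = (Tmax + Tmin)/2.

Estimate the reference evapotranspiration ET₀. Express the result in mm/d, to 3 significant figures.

3.75 mm/d

Tmean = (28.6 + 23.2)/2 = 25.90 °C
ET₀ = 0.0023 × 16.06 × (25.90 + 17.8) × √5.4 = 0.0023 × 16.06 × 43.70 × 2.3238 = 3.7511 mm/d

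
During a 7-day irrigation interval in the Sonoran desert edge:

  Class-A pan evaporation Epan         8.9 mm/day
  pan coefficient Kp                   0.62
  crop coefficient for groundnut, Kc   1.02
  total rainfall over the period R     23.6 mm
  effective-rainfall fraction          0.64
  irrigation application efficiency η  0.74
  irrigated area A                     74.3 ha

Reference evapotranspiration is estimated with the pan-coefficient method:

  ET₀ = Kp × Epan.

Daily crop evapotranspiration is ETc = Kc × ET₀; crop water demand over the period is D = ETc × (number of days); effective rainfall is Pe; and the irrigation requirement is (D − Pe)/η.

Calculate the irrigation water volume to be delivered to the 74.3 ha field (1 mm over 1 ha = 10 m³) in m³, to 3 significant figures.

24400 m³

ET₀ = 0.62 × 8.9 = 5.5180 mm/d
ETc = Kc × ET₀ = 1.02 × 5.5180 = 5.6284 mm/d
Crop demand D = ETc × 7 d = 5.6284 × 7 = 39.399 mm
Pe = 0.64 × 23.6 = 15.104 mm
D − Pe = 39.399 − 15.104 = 24.295 mm
Gross irrigation = 24.295 / 0.74 = 32.831 mm
Volume = 32.831 mm × 74.3 ha × 10 = 24393.4 m³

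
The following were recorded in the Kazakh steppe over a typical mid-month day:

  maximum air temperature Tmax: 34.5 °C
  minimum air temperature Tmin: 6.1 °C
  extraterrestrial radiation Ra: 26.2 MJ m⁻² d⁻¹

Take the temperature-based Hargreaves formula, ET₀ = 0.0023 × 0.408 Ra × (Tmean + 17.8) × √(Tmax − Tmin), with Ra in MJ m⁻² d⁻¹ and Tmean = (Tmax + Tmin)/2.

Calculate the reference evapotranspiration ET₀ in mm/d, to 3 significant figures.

Tmean = (34.5 + 6.1)/2 = 20.30 °C
0.408 Ra = 0.408 × 26.2 = 10.6896 mm/d equivalent
ET₀ = 0.0023 × 10.6896 × (20.30 + 17.8) × √28.4 = 0.0023 × 10.6896 × 38.10 × 5.3292 = 4.9920 mm/d

4.99 mm/d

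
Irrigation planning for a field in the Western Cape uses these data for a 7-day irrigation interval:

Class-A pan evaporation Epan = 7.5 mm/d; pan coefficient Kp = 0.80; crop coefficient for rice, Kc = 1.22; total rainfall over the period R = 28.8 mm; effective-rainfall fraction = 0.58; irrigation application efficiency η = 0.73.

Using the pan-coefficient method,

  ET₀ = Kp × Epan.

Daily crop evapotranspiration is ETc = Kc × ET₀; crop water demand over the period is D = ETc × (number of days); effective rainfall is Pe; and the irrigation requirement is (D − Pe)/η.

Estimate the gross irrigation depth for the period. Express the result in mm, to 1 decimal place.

ET₀ = 0.80 × 7.5 = 6.0000 mm/d
ETc = Kc × ET₀ = 1.22 × 6.0000 = 7.3200 mm/d
Crop demand D = ETc × 7 d = 7.3200 × 7 = 51.240 mm
Pe = 0.58 × 28.8 = 16.704 mm
D − Pe = 51.240 − 16.704 = 34.536 mm
Gross irrigation = 34.536 / 0.73 = 47.310 mm

47.3 mm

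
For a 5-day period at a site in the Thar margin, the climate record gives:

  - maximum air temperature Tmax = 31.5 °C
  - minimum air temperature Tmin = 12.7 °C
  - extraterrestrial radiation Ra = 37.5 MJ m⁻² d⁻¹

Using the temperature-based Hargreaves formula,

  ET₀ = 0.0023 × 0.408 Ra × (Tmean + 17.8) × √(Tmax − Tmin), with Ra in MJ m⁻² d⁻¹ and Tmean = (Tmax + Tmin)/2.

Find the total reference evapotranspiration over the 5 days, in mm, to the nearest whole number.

Tmean = (31.5 + 12.7)/2 = 22.10 °C
0.408 Ra = 0.408 × 37.5 = 15.3000 mm/d equivalent
ET₀ = 0.0023 × 15.3000 × (22.10 + 17.8) × √18.8 = 0.0023 × 15.3000 × 39.90 × 4.3359 = 6.0880 mm/d
Over 5 days: 6.0880 × 5 = 30.440 mm

30 mm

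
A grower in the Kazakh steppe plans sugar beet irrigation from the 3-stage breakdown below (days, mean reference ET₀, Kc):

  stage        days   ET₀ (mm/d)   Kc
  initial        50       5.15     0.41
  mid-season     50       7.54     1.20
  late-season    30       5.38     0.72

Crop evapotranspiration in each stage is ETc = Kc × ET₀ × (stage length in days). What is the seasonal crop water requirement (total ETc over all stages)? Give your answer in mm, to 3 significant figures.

initial: 0.41 × 5.15 × 50 = 105.58 mm
mid-season: 1.20 × 7.54 × 50 = 452.40 mm
late-season: 0.72 × 5.38 × 30 = 116.21 mm
Seasonal total = 674.19 mm

674 mm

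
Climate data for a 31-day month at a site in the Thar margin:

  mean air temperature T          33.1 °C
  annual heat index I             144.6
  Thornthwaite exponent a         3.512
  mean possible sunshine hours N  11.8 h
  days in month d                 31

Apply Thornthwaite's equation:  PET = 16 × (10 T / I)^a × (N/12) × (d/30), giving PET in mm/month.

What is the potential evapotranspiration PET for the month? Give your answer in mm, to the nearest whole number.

298 mm

10T/I = 10 × 33.1 / 144.6 = 2.2891
(10T/I)^a = 2.2891^3.512 = 18.3292
Uncorrected PET = 16 × 18.3292 = 293.267 mm
Correction = (N/12)(d/30) = (11.8/12)(31/30) = 1.0161
PET = 293.267 × 1.0161 = 297.989 mm/month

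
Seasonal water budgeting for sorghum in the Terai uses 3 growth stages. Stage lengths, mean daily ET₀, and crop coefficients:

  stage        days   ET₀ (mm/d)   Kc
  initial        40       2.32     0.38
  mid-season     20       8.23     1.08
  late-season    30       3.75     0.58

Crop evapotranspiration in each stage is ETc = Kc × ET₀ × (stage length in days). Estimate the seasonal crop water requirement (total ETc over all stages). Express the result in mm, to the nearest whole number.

initial: 0.38 × 2.32 × 40 = 35.26 mm
mid-season: 1.08 × 8.23 × 20 = 177.77 mm
late-season: 0.58 × 3.75 × 30 = 65.25 mm
Seasonal total = 278.28 mm

278 mm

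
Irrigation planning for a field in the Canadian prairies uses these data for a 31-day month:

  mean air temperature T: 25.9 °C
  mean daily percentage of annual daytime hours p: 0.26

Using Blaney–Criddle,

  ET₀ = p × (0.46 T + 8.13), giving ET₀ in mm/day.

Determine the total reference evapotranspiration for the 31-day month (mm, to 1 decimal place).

161.6 mm

ET₀ = 0.26 × (0.46 × 25.9 + 8.13) = 0.26 × 20.044 = 5.2114 mm/d
Monthly total = 5.2114 × 31 = 161.553 mm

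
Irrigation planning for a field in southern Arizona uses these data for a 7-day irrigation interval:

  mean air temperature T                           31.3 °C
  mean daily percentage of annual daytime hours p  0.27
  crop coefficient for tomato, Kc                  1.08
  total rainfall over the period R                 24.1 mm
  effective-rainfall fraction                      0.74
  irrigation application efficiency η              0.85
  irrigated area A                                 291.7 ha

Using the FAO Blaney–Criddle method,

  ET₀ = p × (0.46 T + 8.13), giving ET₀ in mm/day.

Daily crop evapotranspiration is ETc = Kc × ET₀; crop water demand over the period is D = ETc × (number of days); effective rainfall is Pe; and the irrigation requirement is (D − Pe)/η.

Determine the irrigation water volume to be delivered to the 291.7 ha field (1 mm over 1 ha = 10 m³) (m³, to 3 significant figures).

96600 m³

ET₀ = 0.27 × (0.46 × 31.3 + 8.13) = 0.27 × 22.528 = 6.0826 mm/d
ETc = Kc × ET₀ = 1.08 × 6.0826 = 6.5692 mm/d
Crop demand D = ETc × 7 d = 6.5692 × 7 = 45.984 mm
Pe = 0.74 × 24.1 = 17.834 mm
D − Pe = 45.984 − 17.834 = 28.150 mm
Gross irrigation = 28.150 / 0.85 = 33.118 mm
Volume = 33.118 mm × 291.7 ha × 10 = 96605.2 m³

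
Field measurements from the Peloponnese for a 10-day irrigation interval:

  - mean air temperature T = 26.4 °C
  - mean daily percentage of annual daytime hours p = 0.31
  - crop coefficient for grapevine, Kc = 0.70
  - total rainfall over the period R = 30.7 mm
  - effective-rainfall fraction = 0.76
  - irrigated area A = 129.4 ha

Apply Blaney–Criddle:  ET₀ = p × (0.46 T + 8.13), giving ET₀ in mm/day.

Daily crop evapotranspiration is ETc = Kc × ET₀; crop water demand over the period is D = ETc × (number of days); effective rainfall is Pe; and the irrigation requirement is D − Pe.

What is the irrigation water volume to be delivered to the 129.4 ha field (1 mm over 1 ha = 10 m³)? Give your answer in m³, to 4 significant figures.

ET₀ = 0.31 × (0.46 × 26.4 + 8.13) = 0.31 × 20.274 = 6.2849 mm/d
ETc = Kc × ET₀ = 0.70 × 6.2849 = 4.3994 mm/d
Crop demand D = ETc × 10 d = 4.3994 × 10 = 43.994 mm
Pe = 0.76 × 30.7 = 23.332 mm
D − Pe = 43.994 − 23.332 = 20.662 mm
Volume = 20.662 mm × 129.4 ha × 10 = 26736.6 m³

26740 m³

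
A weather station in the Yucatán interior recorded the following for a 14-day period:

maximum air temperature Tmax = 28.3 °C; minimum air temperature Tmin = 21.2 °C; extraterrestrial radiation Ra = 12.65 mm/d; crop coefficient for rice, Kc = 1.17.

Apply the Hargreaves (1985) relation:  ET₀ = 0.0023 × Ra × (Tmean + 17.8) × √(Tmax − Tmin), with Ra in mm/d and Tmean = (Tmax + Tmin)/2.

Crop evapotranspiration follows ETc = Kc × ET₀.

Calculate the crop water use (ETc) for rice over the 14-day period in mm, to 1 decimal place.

Tmean = (28.3 + 21.2)/2 = 24.75 °C
ET₀ = 0.0023 × 12.65 × (24.75 + 17.8) × √7.1 = 0.0023 × 12.65 × 42.55 × 2.6646 = 3.2988 mm/d
ETc = Kc × ET₀ = 1.17 × 3.2988 = 3.8596 mm/d
Over 14 days: 3.8596 × 14 = 54.034 mm

54.0 mm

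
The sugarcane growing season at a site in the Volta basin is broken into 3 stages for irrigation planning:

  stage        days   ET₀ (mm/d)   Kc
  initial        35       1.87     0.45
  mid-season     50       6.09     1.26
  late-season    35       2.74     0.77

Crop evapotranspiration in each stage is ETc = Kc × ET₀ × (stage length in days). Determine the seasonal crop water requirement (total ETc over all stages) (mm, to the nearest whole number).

487 mm

initial: 0.45 × 1.87 × 35 = 29.45 mm
mid-season: 1.26 × 6.09 × 50 = 383.67 mm
late-season: 0.77 × 2.74 × 35 = 73.84 mm
Seasonal total = 486.96 mm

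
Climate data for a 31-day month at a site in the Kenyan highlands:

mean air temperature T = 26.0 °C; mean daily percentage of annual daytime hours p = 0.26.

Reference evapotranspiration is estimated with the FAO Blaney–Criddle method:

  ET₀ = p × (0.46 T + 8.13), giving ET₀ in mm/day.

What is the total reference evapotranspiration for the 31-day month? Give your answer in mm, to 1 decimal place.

ET₀ = 0.26 × (0.46 × 26.0 + 8.13) = 0.26 × 20.090 = 5.2234 mm/d
Monthly total = 5.2234 × 31 = 161.925 mm

161.9 mm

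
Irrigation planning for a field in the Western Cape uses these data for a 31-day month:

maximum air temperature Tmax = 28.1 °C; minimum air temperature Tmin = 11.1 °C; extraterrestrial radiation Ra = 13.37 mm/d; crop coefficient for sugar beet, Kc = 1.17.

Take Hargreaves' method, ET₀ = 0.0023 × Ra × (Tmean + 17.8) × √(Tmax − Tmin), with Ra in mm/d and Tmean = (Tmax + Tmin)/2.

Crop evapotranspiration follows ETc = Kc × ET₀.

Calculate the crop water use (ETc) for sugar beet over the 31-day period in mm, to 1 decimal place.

172.0 mm

Tmean = (28.1 + 11.1)/2 = 19.60 °C
ET₀ = 0.0023 × 13.37 × (19.60 + 17.8) × √17.0 = 0.0023 × 13.37 × 37.40 × 4.1231 = 4.7419 mm/d
ETc = Kc × ET₀ = 1.17 × 4.7419 = 5.5480 mm/d
Over 31 days: 5.5480 × 31 = 171.988 mm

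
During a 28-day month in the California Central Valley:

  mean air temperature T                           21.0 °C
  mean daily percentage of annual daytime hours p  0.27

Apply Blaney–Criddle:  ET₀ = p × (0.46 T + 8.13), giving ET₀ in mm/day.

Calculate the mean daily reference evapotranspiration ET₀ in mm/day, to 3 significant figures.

ET₀ = 0.27 × (0.46 × 21.0 + 8.13) = 0.27 × 17.790 = 4.8033 mm/d

4.80 mm/day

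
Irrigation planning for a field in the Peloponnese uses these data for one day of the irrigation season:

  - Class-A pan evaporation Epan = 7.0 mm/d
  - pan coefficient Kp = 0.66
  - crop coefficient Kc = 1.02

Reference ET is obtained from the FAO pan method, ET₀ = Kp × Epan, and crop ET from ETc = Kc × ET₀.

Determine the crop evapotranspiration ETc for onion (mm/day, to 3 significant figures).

4.71 mm/day

ET₀ = 0.66 × 7.0 = 4.6200 mm/d
ETc = Kc × ET₀ = 1.02 × 4.6200 = 4.7124 mm/d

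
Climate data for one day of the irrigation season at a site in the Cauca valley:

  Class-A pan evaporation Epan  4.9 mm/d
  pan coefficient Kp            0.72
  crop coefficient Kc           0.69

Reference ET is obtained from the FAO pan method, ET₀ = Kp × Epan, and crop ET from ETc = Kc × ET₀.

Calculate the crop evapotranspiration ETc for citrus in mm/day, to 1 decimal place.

2.4 mm/day

ET₀ = 0.72 × 4.9 = 3.5280 mm/d
ETc = Kc × ET₀ = 0.69 × 3.5280 = 2.4343 mm/d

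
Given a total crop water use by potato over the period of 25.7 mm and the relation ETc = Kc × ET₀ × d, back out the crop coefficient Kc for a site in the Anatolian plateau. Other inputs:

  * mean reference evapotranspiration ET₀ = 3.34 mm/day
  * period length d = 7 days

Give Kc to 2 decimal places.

1.10

ETc = Kc × ET₀ × d  ⇒  Kc = ETc / (ET₀ × d)
Kc = 25.7 / (3.34 × 7) = 25.7 / 23.38 = 1.0992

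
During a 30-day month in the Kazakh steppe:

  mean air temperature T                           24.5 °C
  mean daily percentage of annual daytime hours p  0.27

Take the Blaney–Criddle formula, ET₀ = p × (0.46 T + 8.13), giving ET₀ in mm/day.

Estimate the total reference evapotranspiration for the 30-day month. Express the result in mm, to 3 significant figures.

157 mm

ET₀ = 0.27 × (0.46 × 24.5 + 8.13) = 0.27 × 19.400 = 5.2380 mm/d
Monthly total = 5.2380 × 30 = 157.140 mm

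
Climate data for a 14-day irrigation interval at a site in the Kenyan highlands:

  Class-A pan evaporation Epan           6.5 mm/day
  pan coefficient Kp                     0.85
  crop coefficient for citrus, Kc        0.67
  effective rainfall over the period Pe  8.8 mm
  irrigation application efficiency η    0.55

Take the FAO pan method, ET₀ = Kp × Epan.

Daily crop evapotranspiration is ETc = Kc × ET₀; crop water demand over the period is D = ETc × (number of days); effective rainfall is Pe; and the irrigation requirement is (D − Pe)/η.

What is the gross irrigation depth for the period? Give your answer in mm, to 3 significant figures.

ET₀ = 0.85 × 6.5 = 5.5250 mm/d
ETc = Kc × ET₀ = 0.67 × 5.5250 = 3.7018 mm/d
Crop demand D = ETc × 14 d = 3.7018 × 14 = 51.825 mm
D − Pe = 51.825 − 8.8 = 43.025 mm
Gross irrigation = 43.025 / 0.55 = 78.227 mm

78.2 mm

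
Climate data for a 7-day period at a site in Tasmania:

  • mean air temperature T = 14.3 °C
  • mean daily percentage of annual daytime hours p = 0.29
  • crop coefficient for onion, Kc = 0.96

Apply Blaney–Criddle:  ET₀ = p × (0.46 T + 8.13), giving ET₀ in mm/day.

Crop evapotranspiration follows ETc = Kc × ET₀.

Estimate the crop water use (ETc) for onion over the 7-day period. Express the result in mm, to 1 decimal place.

28.7 mm

ET₀ = 0.29 × (0.46 × 14.3 + 8.13) = 0.29 × 14.708 = 4.2653 mm/d
ETc = Kc × ET₀ = 0.96 × 4.2653 = 4.0947 mm/d
Over 7 days: 4.0947 × 7 = 28.663 mm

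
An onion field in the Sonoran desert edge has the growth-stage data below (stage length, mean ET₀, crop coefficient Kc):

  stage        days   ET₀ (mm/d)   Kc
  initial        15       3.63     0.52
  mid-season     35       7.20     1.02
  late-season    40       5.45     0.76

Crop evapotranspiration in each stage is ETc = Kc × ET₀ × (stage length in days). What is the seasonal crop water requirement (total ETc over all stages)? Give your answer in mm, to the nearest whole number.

451 mm

initial: 0.52 × 3.63 × 15 = 28.31 mm
mid-season: 1.02 × 7.20 × 35 = 257.04 mm
late-season: 0.76 × 5.45 × 40 = 165.68 mm
Seasonal total = 451.03 mm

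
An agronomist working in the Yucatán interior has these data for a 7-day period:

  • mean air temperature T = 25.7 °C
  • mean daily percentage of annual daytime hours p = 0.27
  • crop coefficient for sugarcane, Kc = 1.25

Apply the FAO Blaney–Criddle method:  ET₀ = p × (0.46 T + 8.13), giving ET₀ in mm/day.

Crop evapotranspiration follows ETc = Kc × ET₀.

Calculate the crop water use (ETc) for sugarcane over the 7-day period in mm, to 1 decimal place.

ET₀ = 0.27 × (0.46 × 25.7 + 8.13) = 0.27 × 19.952 = 5.3870 mm/d
ETc = Kc × ET₀ = 1.25 × 5.3870 = 6.7338 mm/d
Over 7 days: 6.7338 × 7 = 47.137 mm

47.1 mm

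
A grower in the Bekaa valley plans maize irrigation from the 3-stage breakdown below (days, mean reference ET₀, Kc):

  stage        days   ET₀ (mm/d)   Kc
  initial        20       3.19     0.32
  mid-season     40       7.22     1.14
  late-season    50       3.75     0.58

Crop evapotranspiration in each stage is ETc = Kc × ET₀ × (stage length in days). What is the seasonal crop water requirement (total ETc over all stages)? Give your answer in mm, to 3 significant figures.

458 mm

initial: 0.32 × 3.19 × 20 = 20.42 mm
mid-season: 1.14 × 7.22 × 40 = 329.23 mm
late-season: 0.58 × 3.75 × 50 = 108.75 mm
Seasonal total = 458.40 mm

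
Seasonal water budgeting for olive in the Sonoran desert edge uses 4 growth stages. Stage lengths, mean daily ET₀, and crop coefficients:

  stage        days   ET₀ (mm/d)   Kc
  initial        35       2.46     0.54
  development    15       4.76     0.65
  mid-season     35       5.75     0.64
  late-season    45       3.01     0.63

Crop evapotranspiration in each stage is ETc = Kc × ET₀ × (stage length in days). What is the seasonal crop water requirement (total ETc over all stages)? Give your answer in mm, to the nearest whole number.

initial: 0.54 × 2.46 × 35 = 46.49 mm
development: 0.65 × 4.76 × 15 = 46.41 mm
mid-season: 0.64 × 5.75 × 35 = 128.80 mm
late-season: 0.63 × 3.01 × 45 = 85.33 mm
Seasonal total = 307.03 mm

307 mm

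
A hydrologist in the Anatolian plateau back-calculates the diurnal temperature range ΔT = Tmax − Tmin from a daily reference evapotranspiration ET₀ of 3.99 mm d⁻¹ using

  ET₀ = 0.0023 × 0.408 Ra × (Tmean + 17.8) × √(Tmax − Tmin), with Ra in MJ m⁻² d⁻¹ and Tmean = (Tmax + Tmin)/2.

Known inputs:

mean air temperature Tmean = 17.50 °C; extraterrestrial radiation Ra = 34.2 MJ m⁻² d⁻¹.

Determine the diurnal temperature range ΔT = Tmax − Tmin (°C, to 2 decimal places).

√ΔT = ET₀ / [0.0023 × 0.408 × Ra × (Tmean+17.8)] = 3.99 / (0.0023 × 13.9536 × 35.30) = 3.5220
ΔT = 3.5220² = 12.404 °C

12.40 °C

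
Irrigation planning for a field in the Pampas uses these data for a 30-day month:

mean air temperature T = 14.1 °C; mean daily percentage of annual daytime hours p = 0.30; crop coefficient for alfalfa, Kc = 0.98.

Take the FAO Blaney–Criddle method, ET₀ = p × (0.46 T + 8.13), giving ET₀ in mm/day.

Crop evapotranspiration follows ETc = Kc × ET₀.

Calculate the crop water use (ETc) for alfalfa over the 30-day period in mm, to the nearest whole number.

ET₀ = 0.30 × (0.46 × 14.1 + 8.13) = 0.30 × 14.616 = 4.3848 mm/d
ETc = Kc × ET₀ = 0.98 × 4.3848 = 4.2971 mm/d
Over 30 days: 4.2971 × 30 = 128.913 mm

129 mm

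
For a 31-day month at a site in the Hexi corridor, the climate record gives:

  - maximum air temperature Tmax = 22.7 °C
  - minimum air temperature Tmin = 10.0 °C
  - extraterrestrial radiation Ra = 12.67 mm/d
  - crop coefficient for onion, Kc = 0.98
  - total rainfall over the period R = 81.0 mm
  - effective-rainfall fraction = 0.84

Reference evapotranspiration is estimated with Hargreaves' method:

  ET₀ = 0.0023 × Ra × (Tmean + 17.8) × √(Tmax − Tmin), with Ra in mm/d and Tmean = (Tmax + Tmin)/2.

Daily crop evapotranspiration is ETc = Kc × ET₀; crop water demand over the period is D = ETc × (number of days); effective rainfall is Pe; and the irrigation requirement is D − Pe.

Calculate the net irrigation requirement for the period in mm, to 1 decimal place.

Tmean = (22.7 + 10.0)/2 = 16.35 °C
ET₀ = 0.0023 × 12.67 × (16.35 + 17.8) × √12.7 = 0.0023 × 12.67 × 34.15 × 3.5637 = 3.5465 mm/d
ETc = Kc × ET₀ = 0.98 × 3.5465 = 3.4756 mm/d
Crop demand D = ETc × 31 d = 3.4756 × 31 = 107.744 mm
Pe = 0.84 × 81.0 = 68.040 mm
D − Pe = 107.744 − 68.040 = 39.704 mm

39.7 mm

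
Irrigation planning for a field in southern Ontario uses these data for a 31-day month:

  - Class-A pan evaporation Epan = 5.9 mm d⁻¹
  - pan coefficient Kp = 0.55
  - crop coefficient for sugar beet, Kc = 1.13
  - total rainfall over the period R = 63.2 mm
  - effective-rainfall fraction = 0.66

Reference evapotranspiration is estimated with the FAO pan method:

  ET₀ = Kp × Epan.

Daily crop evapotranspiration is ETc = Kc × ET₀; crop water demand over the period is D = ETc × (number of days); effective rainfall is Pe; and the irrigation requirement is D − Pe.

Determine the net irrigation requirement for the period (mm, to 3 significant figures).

ET₀ = 0.55 × 5.9 = 3.2450 mm/d
ETc = Kc × ET₀ = 1.13 × 3.2450 = 3.6669 mm/d
Crop demand D = ETc × 31 d = 3.6669 × 31 = 113.674 mm
Pe = 0.66 × 63.2 = 41.712 mm
D − Pe = 113.674 − 41.712 = 71.962 mm

72.0 mm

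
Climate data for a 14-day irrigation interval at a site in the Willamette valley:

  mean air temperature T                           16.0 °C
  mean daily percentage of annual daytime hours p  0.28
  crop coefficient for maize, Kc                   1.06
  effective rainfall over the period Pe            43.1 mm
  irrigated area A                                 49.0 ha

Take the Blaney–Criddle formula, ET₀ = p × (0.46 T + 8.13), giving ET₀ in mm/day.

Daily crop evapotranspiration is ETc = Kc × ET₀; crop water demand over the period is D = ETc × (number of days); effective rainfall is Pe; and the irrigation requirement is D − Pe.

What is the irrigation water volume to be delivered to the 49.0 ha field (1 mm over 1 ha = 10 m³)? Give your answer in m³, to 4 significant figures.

10420 m³

ET₀ = 0.28 × (0.46 × 16.0 + 8.13) = 0.28 × 15.490 = 4.3372 mm/d
ETc = Kc × ET₀ = 1.06 × 4.3372 = 4.5974 mm/d
Crop demand D = ETc × 14 d = 4.5974 × 14 = 64.364 mm
D − Pe = 64.364 − 43.1 = 21.264 mm
Volume = 21.264 mm × 49.0 ha × 10 = 10419.4 m³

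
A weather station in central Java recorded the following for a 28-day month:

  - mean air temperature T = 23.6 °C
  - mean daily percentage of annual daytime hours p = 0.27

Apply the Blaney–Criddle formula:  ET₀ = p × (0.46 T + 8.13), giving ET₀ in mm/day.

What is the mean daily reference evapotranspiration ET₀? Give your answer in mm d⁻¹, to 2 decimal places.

ET₀ = 0.27 × (0.46 × 23.6 + 8.13) = 0.27 × 18.986 = 5.1262 mm/d

5.13 mm d⁻¹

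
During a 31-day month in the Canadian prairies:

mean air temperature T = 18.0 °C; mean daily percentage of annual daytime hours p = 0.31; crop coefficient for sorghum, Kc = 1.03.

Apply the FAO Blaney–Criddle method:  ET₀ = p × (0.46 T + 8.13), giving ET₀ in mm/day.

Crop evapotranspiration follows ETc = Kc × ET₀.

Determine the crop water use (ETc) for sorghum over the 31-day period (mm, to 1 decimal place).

162.4 mm

ET₀ = 0.31 × (0.46 × 18.0 + 8.13) = 0.31 × 16.410 = 5.0871 mm/d
ETc = Kc × ET₀ = 1.03 × 5.0871 = 5.2397 mm/d
Over 31 days: 5.2397 × 31 = 162.431 mm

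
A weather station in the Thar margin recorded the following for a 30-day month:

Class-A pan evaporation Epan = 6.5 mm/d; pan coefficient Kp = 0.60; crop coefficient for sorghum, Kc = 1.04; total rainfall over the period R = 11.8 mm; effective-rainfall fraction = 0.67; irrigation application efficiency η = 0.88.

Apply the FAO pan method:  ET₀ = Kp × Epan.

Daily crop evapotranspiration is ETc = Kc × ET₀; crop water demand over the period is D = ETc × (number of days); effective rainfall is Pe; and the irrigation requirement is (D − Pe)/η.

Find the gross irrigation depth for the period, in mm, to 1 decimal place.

129.3 mm

ET₀ = 0.60 × 6.5 = 3.9000 mm/d
ETc = Kc × ET₀ = 1.04 × 3.9000 = 4.0560 mm/d
Crop demand D = ETc × 30 d = 4.0560 × 30 = 121.680 mm
Pe = 0.67 × 11.8 = 7.906 mm
D − Pe = 121.680 − 7.906 = 113.774 mm
Gross irrigation = 113.774 / 0.88 = 129.289 mm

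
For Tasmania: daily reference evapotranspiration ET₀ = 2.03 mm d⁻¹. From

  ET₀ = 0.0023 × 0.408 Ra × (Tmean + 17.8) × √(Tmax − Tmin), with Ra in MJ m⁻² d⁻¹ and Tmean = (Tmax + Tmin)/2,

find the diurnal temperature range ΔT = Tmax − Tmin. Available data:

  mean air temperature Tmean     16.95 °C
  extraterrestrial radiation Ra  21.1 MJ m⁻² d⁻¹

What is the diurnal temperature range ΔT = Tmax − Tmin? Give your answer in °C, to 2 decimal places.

√ΔT = ET₀ / [0.0023 × 0.408 × Ra × (Tmean+17.8)] = 2.03 / (0.0023 × 8.6088 × 34.75) = 2.9503
ΔT = 2.9503² = 8.704 °C

8.70 °C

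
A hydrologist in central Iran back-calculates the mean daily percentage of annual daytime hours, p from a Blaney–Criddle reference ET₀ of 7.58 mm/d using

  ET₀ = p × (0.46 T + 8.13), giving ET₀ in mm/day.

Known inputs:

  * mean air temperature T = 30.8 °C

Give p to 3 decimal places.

0.340

p = ET₀ / (0.46 T + 8.13) = 7.58 / (0.46 × 30.8 + 8.13) = 7.58 / 22.298 = 0.3399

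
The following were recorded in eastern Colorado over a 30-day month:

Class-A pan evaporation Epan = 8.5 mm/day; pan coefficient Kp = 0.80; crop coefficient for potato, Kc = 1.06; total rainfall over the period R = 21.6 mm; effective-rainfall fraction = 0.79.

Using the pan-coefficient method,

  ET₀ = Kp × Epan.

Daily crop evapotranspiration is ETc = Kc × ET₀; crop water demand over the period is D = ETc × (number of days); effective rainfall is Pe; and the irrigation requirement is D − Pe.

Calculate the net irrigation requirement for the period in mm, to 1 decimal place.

ET₀ = 0.80 × 8.5 = 6.8000 mm/d
ETc = Kc × ET₀ = 1.06 × 6.8000 = 7.2080 mm/d
Crop demand D = ETc × 30 d = 7.2080 × 30 = 216.240 mm
Pe = 0.79 × 21.6 = 17.064 mm
D − Pe = 216.240 − 17.064 = 199.176 mm

199.2 mm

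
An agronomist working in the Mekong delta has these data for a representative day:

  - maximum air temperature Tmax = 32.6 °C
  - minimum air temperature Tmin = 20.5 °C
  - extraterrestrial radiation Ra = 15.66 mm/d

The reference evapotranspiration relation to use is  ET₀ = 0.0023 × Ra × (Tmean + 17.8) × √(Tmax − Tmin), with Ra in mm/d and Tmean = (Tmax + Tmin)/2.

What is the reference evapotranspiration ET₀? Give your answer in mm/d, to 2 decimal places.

Tmean = (32.6 + 20.5)/2 = 26.55 °C
ET₀ = 0.0023 × 15.66 × (26.55 + 17.8) × √12.1 = 0.0023 × 15.66 × 44.35 × 3.4785 = 5.5565 mm/d

5.56 mm/d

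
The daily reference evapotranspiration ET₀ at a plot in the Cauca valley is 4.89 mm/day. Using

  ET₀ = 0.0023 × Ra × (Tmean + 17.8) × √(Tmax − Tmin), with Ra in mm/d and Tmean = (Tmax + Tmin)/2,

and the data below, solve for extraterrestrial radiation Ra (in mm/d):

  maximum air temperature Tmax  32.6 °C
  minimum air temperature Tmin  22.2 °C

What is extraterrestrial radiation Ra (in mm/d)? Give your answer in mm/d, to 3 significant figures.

14.6 mm/d

Tmean = 27.40 °C; √ΔT = 3.2249
Ra = ET₀ / [0.0023 × (Tmean+17.8) × √ΔT] = 4.89 / (0.0023 × 45.20 × 3.2249) = 14.586 mm/d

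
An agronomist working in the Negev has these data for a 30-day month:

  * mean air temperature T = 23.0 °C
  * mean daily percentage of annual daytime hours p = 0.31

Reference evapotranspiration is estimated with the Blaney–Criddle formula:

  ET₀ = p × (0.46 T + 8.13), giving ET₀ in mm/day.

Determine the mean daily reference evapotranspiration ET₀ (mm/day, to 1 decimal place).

ET₀ = 0.31 × (0.46 × 23.0 + 8.13) = 0.31 × 18.710 = 5.8001 mm/d

5.8 mm/day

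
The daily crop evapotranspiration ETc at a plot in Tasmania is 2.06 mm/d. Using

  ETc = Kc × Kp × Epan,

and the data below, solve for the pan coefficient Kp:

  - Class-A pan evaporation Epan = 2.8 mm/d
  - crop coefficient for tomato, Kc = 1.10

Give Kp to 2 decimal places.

ETc = Kc × Kp × Epan  ⇒  Kp = ETc / (Kc × Epan)
Kp = 2.06 / (1.10 × 2.8) = 2.06 / 3.080 = 0.6688

0.67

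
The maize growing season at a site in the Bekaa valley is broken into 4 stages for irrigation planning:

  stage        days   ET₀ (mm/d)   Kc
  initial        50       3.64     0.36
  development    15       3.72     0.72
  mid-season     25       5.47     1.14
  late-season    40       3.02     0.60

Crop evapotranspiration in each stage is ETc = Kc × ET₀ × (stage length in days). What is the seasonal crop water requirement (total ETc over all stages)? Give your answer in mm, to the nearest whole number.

initial: 0.36 × 3.64 × 50 = 65.52 mm
development: 0.72 × 3.72 × 15 = 40.18 mm
mid-season: 1.14 × 5.47 × 25 = 155.90 mm
late-season: 0.60 × 3.02 × 40 = 72.48 mm
Seasonal total = 334.08 mm

334 mm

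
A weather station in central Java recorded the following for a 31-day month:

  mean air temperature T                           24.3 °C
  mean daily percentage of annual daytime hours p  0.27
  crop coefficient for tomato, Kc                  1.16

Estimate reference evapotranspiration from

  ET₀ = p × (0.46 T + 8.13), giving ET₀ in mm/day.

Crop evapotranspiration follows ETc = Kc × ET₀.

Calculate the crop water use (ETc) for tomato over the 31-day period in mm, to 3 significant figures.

187 mm

ET₀ = 0.27 × (0.46 × 24.3 + 8.13) = 0.27 × 19.308 = 5.2132 mm/d
ETc = Kc × ET₀ = 1.16 × 5.2132 = 6.0473 mm/d
Over 31 days: 6.0473 × 31 = 187.466 mm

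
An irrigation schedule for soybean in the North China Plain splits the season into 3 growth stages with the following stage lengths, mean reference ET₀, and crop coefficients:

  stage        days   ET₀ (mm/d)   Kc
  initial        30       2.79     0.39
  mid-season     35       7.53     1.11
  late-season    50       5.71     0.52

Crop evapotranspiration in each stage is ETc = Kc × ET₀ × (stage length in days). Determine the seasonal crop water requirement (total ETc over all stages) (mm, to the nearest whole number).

474 mm

initial: 0.39 × 2.79 × 30 = 32.64 mm
mid-season: 1.11 × 7.53 × 35 = 292.54 mm
late-season: 0.52 × 5.71 × 50 = 148.46 mm
Seasonal total = 473.64 mm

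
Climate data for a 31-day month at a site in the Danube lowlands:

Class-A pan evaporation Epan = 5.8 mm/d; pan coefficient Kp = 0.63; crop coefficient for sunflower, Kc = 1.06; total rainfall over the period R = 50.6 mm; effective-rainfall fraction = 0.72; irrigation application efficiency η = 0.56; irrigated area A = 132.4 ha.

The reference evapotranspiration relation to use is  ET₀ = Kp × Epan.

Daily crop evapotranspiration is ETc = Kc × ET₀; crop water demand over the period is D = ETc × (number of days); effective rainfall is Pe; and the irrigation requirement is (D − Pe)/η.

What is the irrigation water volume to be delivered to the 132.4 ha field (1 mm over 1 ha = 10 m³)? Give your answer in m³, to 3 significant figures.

198000 m³

ET₀ = 0.63 × 5.8 = 3.6540 mm/d
ETc = Kc × ET₀ = 1.06 × 3.6540 = 3.8732 mm/d
Crop demand D = ETc × 31 d = 3.8732 × 31 = 120.069 mm
Pe = 0.72 × 50.6 = 36.432 mm
D − Pe = 120.069 − 36.432 = 83.637 mm
Gross irrigation = 83.637 / 0.56 = 149.352 mm
Volume = 149.352 mm × 132.4 ha × 10 = 197742.0 m³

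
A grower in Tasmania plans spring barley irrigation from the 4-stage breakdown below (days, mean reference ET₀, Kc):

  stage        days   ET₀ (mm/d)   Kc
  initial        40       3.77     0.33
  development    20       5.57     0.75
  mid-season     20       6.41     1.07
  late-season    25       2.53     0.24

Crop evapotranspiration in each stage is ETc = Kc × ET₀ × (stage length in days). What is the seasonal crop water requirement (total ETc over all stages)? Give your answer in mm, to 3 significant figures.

initial: 0.33 × 3.77 × 40 = 49.76 mm
development: 0.75 × 5.57 × 20 = 83.55 mm
mid-season: 1.07 × 6.41 × 20 = 137.17 mm
late-season: 0.24 × 2.53 × 25 = 15.18 mm
Seasonal total = 285.66 mm

286 mm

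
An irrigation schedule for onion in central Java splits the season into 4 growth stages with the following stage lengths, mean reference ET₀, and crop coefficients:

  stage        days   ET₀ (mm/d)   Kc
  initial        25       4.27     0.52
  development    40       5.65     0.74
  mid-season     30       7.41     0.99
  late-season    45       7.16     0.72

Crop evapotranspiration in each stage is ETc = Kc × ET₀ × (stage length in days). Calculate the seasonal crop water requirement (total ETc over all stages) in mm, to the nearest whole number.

675 mm

initial: 0.52 × 4.27 × 25 = 55.51 mm
development: 0.74 × 5.65 × 40 = 167.24 mm
mid-season: 0.99 × 7.41 × 30 = 220.08 mm
late-season: 0.72 × 7.16 × 45 = 231.98 mm
Seasonal total = 674.81 mm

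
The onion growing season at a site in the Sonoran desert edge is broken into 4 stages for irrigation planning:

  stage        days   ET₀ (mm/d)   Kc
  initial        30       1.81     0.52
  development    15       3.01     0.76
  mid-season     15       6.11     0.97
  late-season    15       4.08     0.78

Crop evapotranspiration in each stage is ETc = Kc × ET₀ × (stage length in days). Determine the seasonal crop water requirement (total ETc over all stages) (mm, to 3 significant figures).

initial: 0.52 × 1.81 × 30 = 28.24 mm
development: 0.76 × 3.01 × 15 = 34.31 mm
mid-season: 0.97 × 6.11 × 15 = 88.90 mm
late-season: 0.78 × 4.08 × 15 = 47.74 mm
Seasonal total = 199.19 mm

199 mm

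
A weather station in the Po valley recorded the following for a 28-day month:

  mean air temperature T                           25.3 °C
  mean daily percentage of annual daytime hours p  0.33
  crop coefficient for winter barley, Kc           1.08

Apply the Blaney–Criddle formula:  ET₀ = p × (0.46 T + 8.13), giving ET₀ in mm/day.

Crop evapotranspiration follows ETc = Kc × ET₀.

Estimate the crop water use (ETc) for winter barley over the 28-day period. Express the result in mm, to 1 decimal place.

ET₀ = 0.33 × (0.46 × 25.3 + 8.13) = 0.33 × 19.768 = 6.5234 mm/d
ETc = Kc × ET₀ = 1.08 × 6.5234 = 7.0453 mm/d
Over 28 days: 7.0453 × 28 = 197.268 mm

197.3 mm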